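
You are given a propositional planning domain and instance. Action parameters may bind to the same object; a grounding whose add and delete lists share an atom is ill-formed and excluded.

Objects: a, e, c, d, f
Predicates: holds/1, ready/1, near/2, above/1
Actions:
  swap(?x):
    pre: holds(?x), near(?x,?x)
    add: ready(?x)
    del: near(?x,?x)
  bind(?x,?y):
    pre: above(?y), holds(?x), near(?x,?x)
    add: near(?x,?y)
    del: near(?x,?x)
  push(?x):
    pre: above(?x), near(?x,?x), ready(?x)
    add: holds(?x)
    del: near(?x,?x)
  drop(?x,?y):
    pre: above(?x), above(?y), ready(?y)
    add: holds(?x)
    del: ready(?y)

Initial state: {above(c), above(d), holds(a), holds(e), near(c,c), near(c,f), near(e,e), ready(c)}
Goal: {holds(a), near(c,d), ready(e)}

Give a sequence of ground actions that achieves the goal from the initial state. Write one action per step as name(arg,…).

1. swap(e)  →  {above(c), above(d), holds(a), holds(e), near(c,c), near(c,f), ready(c), ready(e)}
2. drop(c,c)  →  {above(c), above(d), holds(a), holds(c), holds(e), near(c,c), near(c,f), ready(e)}
3. bind(c,d)  →  {above(c), above(d), holds(a), holds(c), holds(e), near(c,d), near(c,f), ready(e)}

swap(e); drop(c,c); bind(c,d)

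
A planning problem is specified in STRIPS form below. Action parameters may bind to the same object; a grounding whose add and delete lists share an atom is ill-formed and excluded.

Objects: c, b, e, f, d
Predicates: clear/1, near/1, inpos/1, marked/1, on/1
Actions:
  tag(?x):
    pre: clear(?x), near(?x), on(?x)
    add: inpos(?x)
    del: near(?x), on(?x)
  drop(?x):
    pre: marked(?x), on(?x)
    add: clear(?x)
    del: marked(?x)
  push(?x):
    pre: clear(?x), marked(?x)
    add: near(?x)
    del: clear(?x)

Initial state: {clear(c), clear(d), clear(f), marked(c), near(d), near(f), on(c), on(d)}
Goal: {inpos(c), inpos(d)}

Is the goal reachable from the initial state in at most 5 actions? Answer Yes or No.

Yes

1. tag(d)  →  {clear(c), clear(d), clear(f), inpos(d), marked(c), near(f), on(c)}
2. push(c)  →  {clear(d), clear(f), inpos(d), marked(c), near(c), near(f), on(c)}
3. drop(c)  →  {clear(c), clear(d), clear(f), inpos(d), near(c), near(f), on(c)}
4. tag(c)  →  {clear(c), clear(d), clear(f), inpos(c), inpos(d), near(f)}
optimal plan length = 4; 4 ≤ 5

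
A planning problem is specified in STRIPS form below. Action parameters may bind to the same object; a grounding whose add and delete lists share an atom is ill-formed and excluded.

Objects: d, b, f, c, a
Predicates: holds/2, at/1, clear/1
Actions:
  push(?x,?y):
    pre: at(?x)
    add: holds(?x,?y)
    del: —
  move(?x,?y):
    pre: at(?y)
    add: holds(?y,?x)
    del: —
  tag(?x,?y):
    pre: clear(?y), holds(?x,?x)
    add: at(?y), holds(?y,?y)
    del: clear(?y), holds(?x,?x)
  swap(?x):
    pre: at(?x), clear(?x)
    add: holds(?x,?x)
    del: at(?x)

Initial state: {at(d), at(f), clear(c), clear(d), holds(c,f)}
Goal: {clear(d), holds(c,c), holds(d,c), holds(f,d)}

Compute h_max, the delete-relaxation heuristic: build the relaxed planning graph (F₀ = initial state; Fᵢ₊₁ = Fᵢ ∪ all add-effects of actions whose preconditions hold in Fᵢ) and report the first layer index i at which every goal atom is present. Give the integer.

2

F0 = init (5 atoms)
F1 = F0 ∪ {holds(d,a), holds(d,b), holds(d,c), holds(d,d), holds(d,f), holds(f,a), holds(f,b), holds(f,c), holds(f,d), holds(f,f)}  (15 atoms)
F2 = F1 ∪ {at(c), holds(c,c)}  (17 atoms)
goal ⊆ F2  ⇒  h_max = 2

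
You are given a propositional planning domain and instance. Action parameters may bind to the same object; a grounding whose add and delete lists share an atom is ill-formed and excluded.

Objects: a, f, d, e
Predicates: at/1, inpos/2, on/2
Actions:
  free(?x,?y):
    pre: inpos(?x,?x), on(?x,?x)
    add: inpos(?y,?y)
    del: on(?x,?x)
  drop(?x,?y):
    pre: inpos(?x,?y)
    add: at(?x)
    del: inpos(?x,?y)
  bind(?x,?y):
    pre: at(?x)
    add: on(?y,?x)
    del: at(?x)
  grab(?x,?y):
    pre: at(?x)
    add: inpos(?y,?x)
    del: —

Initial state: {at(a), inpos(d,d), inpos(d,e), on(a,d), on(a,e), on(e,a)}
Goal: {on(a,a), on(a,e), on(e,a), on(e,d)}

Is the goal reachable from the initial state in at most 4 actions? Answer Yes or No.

Yes

1. drop(d,d)  →  {at(a), at(d), inpos(d,e), on(a,d), on(a,e), on(e,a)}
2. bind(a,a)  →  {at(d), inpos(d,e), on(a,a), on(a,d), on(a,e), on(e,a)}
3. bind(d,e)  →  {inpos(d,e), on(a,a), on(a,d), on(a,e), on(e,a), on(e,d)}
optimal plan length = 3; 3 ≤ 4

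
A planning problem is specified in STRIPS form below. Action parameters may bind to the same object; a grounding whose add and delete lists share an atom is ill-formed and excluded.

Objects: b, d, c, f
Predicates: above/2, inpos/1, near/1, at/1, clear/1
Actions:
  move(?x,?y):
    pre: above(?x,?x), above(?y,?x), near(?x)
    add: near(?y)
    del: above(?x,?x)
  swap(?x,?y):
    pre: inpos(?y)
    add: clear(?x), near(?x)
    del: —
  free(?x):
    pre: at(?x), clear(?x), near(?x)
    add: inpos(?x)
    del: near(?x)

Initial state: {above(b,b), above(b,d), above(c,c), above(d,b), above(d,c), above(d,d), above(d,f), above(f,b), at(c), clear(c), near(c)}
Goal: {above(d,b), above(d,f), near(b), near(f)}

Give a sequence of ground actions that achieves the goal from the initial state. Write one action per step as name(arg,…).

1. move(c,d)  →  {above(b,b), above(b,d), above(d,b), above(d,c), above(d,d), above(d,f), above(f,b), at(c), clear(c), near(c), near(d)}
2. move(d,b)  →  {above(b,b), above(b,d), above(d,b), above(d,c), above(d,f), above(f,b), at(c), clear(c), near(b), near(c), near(d)}
3. move(b,f)  →  {above(b,d), above(d,b), above(d,c), above(d,f), above(f,b), at(c), clear(c), near(b), near(c), near(d), near(f)}

move(c,d); move(d,b); move(b,f)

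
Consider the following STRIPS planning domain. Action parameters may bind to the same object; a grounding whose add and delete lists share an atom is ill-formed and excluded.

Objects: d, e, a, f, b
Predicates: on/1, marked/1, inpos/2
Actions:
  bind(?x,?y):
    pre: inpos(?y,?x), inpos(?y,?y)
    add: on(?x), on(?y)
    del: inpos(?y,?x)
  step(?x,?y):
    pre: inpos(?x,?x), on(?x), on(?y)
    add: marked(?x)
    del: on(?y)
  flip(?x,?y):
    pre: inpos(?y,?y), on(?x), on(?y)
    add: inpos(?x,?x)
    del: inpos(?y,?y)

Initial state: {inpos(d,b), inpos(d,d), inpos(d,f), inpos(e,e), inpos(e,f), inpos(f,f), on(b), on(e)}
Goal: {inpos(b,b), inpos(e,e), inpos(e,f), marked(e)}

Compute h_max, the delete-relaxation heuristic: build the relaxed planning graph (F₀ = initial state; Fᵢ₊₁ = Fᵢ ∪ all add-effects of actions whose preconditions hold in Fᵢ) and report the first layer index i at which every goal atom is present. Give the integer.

1

F0 = init (8 atoms)
F1 = F0 ∪ {inpos(b,b), marked(e), on(d), on(f)}  (12 atoms)
goal ⊆ F1  ⇒  h_max = 1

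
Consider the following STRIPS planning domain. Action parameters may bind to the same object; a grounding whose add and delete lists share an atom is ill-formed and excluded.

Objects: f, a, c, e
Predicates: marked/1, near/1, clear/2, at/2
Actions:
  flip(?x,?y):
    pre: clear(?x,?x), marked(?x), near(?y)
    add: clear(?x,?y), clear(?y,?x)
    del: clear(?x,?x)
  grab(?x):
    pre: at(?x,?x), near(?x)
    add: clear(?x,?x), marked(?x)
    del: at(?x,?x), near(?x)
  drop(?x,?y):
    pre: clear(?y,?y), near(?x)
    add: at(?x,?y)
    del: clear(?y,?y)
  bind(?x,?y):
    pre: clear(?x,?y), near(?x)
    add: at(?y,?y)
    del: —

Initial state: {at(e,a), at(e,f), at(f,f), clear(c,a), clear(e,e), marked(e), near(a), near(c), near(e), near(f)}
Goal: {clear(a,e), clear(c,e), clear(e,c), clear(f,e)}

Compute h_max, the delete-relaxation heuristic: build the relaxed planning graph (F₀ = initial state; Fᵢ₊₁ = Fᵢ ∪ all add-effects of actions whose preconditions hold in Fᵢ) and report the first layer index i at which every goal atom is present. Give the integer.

F0 = init (10 atoms)
F1 = F0 ∪ {at(a,a), at(a,e), at(c,e), at(e,e), at(f,e), clear(a,e), clear(c,e), clear(e,a), clear(e,c), clear(e,f), clear(f,e), clear(f,f), marked(f)}  (23 atoms)
goal ⊆ F1  ⇒  h_max = 1

1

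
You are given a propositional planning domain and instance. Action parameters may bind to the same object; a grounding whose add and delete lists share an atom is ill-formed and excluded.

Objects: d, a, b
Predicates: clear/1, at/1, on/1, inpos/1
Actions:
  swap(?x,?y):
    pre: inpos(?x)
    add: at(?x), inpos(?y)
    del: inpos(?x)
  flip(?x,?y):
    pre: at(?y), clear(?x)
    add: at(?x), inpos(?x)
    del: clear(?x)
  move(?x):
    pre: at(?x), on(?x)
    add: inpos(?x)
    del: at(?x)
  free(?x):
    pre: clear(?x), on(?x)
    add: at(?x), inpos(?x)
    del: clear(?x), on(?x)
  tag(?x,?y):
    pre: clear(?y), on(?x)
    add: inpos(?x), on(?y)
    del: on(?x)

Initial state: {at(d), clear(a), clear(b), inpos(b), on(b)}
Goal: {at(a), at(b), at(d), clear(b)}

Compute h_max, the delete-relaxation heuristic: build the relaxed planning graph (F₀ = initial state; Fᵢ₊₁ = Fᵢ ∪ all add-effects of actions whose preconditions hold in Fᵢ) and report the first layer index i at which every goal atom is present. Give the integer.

1

F0 = init (5 atoms)
F1 = F0 ∪ {at(a), at(b), inpos(a), inpos(d), on(a)}  (10 atoms)
goal ⊆ F1  ⇒  h_max = 1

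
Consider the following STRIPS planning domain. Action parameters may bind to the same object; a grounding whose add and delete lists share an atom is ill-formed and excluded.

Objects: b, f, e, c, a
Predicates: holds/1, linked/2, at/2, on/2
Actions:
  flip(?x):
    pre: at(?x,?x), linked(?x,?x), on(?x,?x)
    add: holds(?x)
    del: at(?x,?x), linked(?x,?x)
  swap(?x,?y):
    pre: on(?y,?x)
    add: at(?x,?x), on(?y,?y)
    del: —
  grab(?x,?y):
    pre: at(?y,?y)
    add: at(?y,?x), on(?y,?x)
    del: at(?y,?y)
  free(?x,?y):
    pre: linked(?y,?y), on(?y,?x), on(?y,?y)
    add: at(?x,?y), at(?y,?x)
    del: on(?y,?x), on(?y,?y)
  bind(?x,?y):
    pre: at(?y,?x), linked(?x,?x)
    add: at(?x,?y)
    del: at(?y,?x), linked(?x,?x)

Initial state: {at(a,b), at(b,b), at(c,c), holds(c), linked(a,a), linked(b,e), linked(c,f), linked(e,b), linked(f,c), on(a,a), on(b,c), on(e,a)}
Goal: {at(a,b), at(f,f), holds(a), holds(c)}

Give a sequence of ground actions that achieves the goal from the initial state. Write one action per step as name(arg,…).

1. swap(a,e)  →  {at(a,a), at(a,b), at(b,b), at(c,c), holds(c), linked(a,a), linked(b,e), linked(c,f), linked(e,b), linked(f,c), on(a,a), on(b,c), on(e,a), on(e,e)}
2. flip(a)  →  {at(a,b), at(b,b), at(c,c), holds(a), holds(c), linked(b,e), linked(c,f), linked(e,b), linked(f,c), on(a,a), on(b,c), on(e,a), on(e,e)}
3. grab(f,b)  →  {at(a,b), at(b,f), at(c,c), holds(a), holds(c), linked(b,e), linked(c,f), linked(e,b), linked(f,c), on(a,a), on(b,c), on(b,f), on(e,a), on(e,e)}
4. swap(f,b)  →  {at(a,b), at(b,f), at(c,c), at(f,f), holds(a), holds(c), linked(b,e), linked(c,f), linked(e,b), linked(f,c), on(a,a), on(b,b), on(b,c), on(b,f), on(e,a), on(e,e)}

swap(a,e); flip(a); grab(f,b); swap(f,b)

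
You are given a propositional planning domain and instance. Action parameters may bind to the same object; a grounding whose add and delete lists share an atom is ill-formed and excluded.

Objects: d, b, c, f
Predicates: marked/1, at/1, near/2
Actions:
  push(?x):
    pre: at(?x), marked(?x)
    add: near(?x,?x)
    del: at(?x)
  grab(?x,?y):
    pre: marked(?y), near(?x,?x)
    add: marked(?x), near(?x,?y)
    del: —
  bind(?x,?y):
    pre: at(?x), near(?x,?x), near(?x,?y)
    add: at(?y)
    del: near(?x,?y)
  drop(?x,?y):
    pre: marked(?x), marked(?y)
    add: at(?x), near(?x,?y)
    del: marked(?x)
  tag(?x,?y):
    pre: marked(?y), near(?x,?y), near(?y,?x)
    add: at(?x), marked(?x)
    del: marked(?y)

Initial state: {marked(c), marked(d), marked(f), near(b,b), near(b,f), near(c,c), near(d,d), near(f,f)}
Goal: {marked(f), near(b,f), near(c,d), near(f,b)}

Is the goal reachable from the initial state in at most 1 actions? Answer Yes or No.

1. grab(b,d)  →  {marked(b), marked(c), marked(d), marked(f), near(b,b), near(b,d), near(b,f), near(c,c), near(d,d), near(f,f)}
2. grab(c,d)  →  {marked(b), marked(c), marked(d), marked(f), near(b,b), near(b,d), near(b,f), near(c,c), near(c,d), near(d,d), near(f,f)}
3. grab(f,b)  →  {marked(b), marked(c), marked(d), marked(f), near(b,b), near(b,d), near(b,f), near(c,c), near(c,d), near(d,d), near(f,b), near(f,f)}
optimal plan length = 3; 3 > 1

No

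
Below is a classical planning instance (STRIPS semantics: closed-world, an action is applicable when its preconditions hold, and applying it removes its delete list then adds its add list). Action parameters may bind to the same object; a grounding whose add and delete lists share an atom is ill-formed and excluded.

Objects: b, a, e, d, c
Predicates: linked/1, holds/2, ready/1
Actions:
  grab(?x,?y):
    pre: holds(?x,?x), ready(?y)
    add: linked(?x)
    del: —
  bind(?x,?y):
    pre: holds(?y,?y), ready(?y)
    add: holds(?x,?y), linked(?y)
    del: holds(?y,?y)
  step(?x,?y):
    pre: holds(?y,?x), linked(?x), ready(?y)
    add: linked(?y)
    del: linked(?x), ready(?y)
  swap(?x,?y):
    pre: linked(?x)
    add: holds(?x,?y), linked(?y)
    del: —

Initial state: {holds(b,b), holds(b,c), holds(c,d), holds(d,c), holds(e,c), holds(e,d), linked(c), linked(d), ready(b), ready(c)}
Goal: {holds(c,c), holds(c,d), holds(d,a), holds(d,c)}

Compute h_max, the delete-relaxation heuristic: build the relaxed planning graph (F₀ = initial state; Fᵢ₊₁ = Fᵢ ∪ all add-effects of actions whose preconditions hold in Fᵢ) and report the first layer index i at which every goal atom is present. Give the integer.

F0 = init (10 atoms)
F1 = F0 ∪ {holds(a,b), holds(c,a), holds(c,b), holds(c,c), holds(c,e), holds(d,a), holds(d,b), holds(d,d), holds(d,e), holds(e,b), linked(a), linked(b), linked(e)}  (23 atoms)
goal ⊆ F1  ⇒  h_max = 1

1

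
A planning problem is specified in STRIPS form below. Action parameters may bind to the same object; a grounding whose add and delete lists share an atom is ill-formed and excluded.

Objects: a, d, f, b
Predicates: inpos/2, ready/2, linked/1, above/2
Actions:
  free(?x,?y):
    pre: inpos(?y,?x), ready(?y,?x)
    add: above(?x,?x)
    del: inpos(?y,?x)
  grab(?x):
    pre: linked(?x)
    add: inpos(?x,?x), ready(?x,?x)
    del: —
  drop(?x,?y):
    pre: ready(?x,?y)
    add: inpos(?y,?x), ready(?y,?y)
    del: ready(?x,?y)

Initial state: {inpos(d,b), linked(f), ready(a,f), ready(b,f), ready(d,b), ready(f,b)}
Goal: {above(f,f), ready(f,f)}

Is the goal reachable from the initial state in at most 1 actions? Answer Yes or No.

No

1. grab(f)  →  {inpos(d,b), inpos(f,f), linked(f), ready(a,f), ready(b,f), ready(d,b), ready(f,b), ready(f,f)}
2. free(f,f)  →  {above(f,f), inpos(d,b), linked(f), ready(a,f), ready(b,f), ready(d,b), ready(f,b), ready(f,f)}
optimal plan length = 2; 2 > 1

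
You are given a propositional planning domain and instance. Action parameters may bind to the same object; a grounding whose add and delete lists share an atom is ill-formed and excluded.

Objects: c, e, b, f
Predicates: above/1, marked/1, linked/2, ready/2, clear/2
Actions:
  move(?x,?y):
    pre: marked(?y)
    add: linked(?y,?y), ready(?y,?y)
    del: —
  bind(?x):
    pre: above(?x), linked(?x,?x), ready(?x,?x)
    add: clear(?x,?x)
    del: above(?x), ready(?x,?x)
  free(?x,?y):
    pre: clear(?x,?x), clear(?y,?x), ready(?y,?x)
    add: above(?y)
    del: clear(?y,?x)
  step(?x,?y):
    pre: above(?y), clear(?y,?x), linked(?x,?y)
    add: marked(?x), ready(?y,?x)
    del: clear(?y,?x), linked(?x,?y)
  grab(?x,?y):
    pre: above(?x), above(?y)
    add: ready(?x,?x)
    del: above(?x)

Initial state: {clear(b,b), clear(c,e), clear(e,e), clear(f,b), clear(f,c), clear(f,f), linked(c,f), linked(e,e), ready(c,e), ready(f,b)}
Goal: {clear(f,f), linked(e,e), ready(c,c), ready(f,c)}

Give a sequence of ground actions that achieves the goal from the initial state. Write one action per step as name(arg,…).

1. free(b,f)  →  {above(f), clear(b,b), clear(c,e), clear(e,e), clear(f,c), clear(f,f), linked(c,f), linked(e,e), ready(c,e), ready(f,b)}
2. step(c,f)  →  {above(f), clear(b,b), clear(c,e), clear(e,e), clear(f,f), linked(e,e), marked(c), ready(c,e), ready(f,b), ready(f,c)}
3. move(c,c)  →  {above(f), clear(b,b), clear(c,e), clear(e,e), clear(f,f), linked(c,c), linked(e,e), marked(c), ready(c,c), ready(c,e), ready(f,b), ready(f,c)}

free(b,f); step(c,f); move(c,c)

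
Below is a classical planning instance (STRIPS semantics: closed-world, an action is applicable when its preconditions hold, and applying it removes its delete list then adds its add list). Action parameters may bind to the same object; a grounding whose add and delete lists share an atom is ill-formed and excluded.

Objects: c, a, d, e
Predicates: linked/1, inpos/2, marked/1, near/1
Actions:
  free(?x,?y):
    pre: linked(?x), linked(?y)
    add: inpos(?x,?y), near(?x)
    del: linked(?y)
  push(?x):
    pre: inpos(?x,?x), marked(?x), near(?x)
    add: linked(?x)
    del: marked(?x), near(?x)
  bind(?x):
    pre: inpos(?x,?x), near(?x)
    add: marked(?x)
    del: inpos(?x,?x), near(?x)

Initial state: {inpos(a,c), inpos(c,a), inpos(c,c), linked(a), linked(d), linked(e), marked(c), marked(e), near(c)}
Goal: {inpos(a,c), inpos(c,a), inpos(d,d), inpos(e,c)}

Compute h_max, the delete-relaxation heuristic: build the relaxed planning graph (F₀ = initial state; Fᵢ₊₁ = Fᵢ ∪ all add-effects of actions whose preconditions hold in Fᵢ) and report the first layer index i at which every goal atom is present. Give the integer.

2

F0 = init (9 atoms)
F1 = F0 ∪ {inpos(a,a), inpos(a,d), inpos(a,e), inpos(d,a), inpos(d,d), inpos(d,e), inpos(e,a), inpos(e,d), inpos(e,e), linked(c), near(a), near(d), near(e)}  (22 atoms)
F2 = F1 ∪ {inpos(c,d), inpos(c,e), inpos(d,c), inpos(e,c), marked(a), marked(d)}  (28 atoms)
goal ⊆ F2  ⇒  h_max = 2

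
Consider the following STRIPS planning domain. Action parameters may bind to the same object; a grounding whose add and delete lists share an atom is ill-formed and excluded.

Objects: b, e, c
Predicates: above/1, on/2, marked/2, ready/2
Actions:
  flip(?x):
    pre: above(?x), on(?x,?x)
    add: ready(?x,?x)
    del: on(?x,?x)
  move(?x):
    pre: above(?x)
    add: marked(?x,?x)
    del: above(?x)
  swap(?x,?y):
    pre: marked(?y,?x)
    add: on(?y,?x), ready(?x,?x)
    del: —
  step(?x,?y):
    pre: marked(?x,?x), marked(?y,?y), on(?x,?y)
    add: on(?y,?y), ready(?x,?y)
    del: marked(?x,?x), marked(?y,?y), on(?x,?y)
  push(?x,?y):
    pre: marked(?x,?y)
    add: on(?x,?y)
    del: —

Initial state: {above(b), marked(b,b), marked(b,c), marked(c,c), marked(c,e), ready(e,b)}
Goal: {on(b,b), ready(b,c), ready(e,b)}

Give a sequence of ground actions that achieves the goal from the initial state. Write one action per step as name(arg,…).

swap(b,b); swap(c,b); step(b,c)

1. swap(b,b)  →  {above(b), marked(b,b), marked(b,c), marked(c,c), marked(c,e), on(b,b), ready(b,b), ready(e,b)}
2. swap(c,b)  →  {above(b), marked(b,b), marked(b,c), marked(c,c), marked(c,e), on(b,b), on(b,c), ready(b,b), ready(c,c), ready(e,b)}
3. step(b,c)  →  {above(b), marked(b,c), marked(c,e), on(b,b), on(c,c), ready(b,b), ready(b,c), ready(c,c), ready(e,b)}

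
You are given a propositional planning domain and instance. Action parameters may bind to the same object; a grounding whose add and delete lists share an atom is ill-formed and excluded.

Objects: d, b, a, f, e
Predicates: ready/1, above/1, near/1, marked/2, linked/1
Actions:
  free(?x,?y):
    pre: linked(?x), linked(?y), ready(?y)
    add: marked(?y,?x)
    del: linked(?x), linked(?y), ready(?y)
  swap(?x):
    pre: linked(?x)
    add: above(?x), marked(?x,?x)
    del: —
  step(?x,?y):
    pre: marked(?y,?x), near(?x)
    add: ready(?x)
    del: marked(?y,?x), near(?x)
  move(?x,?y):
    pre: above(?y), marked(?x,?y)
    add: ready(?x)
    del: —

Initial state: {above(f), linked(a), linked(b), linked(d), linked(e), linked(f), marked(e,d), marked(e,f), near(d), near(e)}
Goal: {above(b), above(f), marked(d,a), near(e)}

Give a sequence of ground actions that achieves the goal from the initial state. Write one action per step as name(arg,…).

1. swap(b)  →  {above(b), above(f), linked(a), linked(b), linked(d), linked(e), linked(f), marked(b,b), marked(e,d), marked(e,f), near(d), near(e)}
2. step(d,e)  →  {above(b), above(f), linked(a), linked(b), linked(d), linked(e), linked(f), marked(b,b), marked(e,f), near(e), ready(d)}
3. free(a,d)  →  {above(b), above(f), linked(b), linked(e), linked(f), marked(b,b), marked(d,a), marked(e,f), near(e)}

swap(b); step(d,e); free(a,d)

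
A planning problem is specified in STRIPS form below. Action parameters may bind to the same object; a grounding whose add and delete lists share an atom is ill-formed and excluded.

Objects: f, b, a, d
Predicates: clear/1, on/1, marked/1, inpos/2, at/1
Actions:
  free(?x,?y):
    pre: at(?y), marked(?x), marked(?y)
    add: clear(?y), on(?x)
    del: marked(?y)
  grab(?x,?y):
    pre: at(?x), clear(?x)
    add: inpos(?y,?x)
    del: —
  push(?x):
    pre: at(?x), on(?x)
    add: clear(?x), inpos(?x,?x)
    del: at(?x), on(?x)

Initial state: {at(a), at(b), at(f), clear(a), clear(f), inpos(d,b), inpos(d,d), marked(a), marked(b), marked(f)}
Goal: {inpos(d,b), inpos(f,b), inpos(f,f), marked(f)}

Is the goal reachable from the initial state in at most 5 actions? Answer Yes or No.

1. free(f,b)  →  {at(a), at(b), at(f), clear(a), clear(b), clear(f), inpos(d,b), inpos(d,d), marked(a), marked(f), on(f)}
2. grab(f,f)  →  {at(a), at(b), at(f), clear(a), clear(b), clear(f), inpos(d,b), inpos(d,d), inpos(f,f), marked(a), marked(f), on(f)}
3. grab(b,f)  →  {at(a), at(b), at(f), clear(a), clear(b), clear(f), inpos(d,b), inpos(d,d), inpos(f,b), inpos(f,f), marked(a), marked(f), on(f)}
optimal plan length = 3; 3 ≤ 5

Yes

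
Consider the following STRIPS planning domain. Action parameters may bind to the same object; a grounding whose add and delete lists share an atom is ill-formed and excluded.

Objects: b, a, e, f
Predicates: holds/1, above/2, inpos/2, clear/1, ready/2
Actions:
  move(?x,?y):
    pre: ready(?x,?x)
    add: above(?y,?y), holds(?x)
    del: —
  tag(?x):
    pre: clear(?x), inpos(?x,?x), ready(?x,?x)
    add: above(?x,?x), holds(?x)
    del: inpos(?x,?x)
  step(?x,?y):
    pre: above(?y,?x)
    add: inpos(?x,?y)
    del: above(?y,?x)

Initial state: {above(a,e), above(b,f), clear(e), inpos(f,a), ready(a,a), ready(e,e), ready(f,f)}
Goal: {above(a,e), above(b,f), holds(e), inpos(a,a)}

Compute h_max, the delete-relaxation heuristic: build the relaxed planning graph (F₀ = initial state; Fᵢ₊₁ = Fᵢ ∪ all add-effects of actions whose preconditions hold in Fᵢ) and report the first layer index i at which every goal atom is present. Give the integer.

F0 = init (7 atoms)
F1 = F0 ∪ {above(a,a), above(b,b), above(e,e), above(f,f), holds(a), holds(e), holds(f), inpos(e,a), inpos(f,b)}  (16 atoms)
F2 = F1 ∪ {inpos(a,a), inpos(b,b), inpos(e,e), inpos(f,f)}  (20 atoms)
goal ⊆ F2  ⇒  h_max = 2

2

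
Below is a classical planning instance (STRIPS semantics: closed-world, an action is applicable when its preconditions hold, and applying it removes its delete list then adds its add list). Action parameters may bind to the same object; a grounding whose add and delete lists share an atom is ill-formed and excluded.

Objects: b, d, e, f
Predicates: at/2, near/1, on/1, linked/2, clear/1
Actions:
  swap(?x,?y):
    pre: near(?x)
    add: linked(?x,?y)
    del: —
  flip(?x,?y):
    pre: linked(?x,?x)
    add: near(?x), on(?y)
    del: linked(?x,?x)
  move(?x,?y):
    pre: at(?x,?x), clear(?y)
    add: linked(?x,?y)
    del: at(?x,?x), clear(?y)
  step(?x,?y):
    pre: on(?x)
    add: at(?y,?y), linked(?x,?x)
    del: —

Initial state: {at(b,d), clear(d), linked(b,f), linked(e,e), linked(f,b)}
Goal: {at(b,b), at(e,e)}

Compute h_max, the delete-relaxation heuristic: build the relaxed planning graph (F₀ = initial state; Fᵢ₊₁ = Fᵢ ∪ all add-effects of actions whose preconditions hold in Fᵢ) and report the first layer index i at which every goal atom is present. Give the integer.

F0 = init (5 atoms)
F1 = F0 ∪ {near(e), on(b), on(d), on(e), on(f)}  (10 atoms)
F2 = F1 ∪ {at(b,b), at(d,d), at(e,e), at(f,f), linked(b,b), linked(d,d), linked(e,b), linked(e,d), linked(e,f), linked(f,f)}  (20 atoms)
goal ⊆ F2  ⇒  h_max = 2

2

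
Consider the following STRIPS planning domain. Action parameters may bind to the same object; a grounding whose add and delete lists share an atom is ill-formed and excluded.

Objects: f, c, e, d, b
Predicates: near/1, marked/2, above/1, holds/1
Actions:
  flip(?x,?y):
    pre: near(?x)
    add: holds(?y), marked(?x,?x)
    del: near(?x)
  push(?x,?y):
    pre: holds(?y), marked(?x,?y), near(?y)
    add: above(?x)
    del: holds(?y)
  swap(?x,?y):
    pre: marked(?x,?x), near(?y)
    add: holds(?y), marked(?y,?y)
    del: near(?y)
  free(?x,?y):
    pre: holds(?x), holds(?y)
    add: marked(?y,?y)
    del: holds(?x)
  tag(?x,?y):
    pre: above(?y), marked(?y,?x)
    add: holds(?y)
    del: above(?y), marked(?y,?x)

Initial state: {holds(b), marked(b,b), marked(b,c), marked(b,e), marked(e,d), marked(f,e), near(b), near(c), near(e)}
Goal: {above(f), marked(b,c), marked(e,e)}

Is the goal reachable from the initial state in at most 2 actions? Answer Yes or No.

No

1. flip(c,e)  →  {holds(b), holds(e), marked(b,b), marked(b,c), marked(b,e), marked(c,c), marked(e,d), marked(f,e), near(b), near(e)}
2. push(f,e)  →  {above(f), holds(b), marked(b,b), marked(b,c), marked(b,e), marked(c,c), marked(e,d), marked(f,e), near(b), near(e)}
3. flip(e,f)  →  {above(f), holds(b), holds(f), marked(b,b), marked(b,c), marked(b,e), marked(c,c), marked(e,d), marked(e,e), marked(f,e), near(b)}
optimal plan length = 3; 3 > 2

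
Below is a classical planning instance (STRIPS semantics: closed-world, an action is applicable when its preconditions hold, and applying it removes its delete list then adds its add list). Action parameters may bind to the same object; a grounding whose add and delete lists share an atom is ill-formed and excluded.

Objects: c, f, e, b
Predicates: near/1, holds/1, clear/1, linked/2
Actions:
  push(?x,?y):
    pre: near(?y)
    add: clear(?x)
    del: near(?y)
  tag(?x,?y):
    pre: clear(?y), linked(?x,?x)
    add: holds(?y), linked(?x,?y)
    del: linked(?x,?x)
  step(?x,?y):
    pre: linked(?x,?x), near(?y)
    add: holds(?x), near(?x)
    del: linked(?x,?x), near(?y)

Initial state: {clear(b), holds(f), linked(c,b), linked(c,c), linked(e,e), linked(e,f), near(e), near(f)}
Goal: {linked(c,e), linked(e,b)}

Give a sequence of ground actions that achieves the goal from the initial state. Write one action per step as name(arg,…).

1. push(e,f)  →  {clear(b), clear(e), holds(f), linked(c,b), linked(c,c), linked(e,e), linked(e,f), near(e)}
2. tag(c,e)  →  {clear(b), clear(e), holds(e), holds(f), linked(c,b), linked(c,e), linked(e,e), linked(e,f), near(e)}
3. tag(e,b)  →  {clear(b), clear(e), holds(b), holds(e), holds(f), linked(c,b), linked(c,e), linked(e,b), linked(e,f), near(e)}

push(e,f); tag(c,e); tag(e,b)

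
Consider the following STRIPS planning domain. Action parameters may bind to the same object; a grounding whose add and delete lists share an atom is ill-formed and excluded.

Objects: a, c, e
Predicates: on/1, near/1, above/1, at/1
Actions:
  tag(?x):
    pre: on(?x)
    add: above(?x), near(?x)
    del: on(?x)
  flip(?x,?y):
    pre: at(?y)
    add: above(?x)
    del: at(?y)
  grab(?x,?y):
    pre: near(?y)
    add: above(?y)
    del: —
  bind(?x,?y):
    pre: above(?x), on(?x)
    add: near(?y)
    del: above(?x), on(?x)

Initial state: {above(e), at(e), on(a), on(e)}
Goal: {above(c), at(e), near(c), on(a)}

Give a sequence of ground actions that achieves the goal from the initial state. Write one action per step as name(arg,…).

bind(e,c); grab(a,c)

1. bind(e,c)  →  {at(e), near(c), on(a)}
2. grab(a,c)  →  {above(c), at(e), near(c), on(a)}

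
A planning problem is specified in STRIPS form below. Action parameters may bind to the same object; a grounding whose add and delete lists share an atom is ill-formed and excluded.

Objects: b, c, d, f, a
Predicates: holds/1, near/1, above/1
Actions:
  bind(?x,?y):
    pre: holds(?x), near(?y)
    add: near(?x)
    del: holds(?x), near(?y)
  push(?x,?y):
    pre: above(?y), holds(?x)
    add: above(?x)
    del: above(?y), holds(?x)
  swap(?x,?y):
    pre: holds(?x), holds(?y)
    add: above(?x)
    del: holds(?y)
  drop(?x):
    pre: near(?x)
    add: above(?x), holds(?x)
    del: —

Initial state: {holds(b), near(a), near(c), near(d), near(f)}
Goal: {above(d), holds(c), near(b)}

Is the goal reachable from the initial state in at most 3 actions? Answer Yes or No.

Yes

1. bind(b,f)  →  {near(a), near(b), near(c), near(d)}
2. drop(c)  →  {above(c), holds(c), near(a), near(b), near(c), near(d)}
3. drop(d)  →  {above(c), above(d), holds(c), holds(d), near(a), near(b), near(c), near(d)}
optimal plan length = 3; 3 ≤ 3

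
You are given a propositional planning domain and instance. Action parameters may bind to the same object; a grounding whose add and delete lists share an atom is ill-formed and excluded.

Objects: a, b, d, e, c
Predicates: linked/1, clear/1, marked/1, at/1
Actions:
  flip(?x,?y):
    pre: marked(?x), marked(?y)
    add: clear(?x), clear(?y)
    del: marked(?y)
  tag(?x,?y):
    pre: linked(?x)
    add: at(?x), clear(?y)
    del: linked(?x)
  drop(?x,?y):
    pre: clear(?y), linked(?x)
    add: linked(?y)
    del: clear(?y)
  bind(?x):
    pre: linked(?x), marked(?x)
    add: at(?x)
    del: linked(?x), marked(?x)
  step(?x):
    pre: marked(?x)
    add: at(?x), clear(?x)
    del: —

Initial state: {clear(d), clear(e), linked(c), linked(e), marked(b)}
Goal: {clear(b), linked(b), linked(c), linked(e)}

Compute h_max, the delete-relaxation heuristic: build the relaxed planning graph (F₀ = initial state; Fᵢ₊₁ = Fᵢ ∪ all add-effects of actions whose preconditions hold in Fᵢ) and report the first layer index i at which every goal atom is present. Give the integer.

F0 = init (5 atoms)
F1 = F0 ∪ {at(b), at(c), at(e), clear(a), clear(b), clear(c), linked(d)}  (12 atoms)
F2 = F1 ∪ {at(d), linked(a), linked(b)}  (15 atoms)
goal ⊆ F2  ⇒  h_max = 2

2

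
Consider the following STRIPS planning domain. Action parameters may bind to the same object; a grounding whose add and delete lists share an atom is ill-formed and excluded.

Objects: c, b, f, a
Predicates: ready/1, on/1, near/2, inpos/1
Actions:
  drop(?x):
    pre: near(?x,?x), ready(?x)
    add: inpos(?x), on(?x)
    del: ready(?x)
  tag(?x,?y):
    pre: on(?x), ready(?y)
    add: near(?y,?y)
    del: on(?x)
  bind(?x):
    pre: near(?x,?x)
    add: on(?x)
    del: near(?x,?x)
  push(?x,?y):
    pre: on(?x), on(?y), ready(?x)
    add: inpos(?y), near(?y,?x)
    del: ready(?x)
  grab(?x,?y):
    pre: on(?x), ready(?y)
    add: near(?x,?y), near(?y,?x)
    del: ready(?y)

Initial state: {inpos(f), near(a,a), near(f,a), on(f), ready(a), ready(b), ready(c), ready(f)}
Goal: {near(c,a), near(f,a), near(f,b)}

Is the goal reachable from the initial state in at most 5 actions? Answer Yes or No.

1. drop(a)  →  {inpos(a), inpos(f), near(a,a), near(f,a), on(a), on(f), ready(b), ready(c), ready(f)}
2. grab(f,b)  →  {inpos(a), inpos(f), near(a,a), near(b,f), near(f,a), near(f,b), on(a), on(f), ready(c), ready(f)}
3. grab(a,c)  →  {inpos(a), inpos(f), near(a,a), near(a,c), near(b,f), near(c,a), near(f,a), near(f,b), on(a), on(f), ready(f)}
optimal plan length = 3; 3 ≤ 5

Yes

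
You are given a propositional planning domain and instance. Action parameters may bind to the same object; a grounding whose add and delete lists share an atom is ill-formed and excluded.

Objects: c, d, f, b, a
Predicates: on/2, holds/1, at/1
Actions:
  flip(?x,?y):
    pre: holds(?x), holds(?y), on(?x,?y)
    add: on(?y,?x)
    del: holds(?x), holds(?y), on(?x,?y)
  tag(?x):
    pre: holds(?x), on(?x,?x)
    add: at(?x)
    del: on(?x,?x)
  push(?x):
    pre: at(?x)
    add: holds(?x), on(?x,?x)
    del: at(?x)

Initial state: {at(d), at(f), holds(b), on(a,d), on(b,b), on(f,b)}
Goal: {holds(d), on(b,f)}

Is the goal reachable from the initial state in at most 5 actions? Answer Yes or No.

Yes

1. push(d)  →  {at(f), holds(b), holds(d), on(a,d), on(b,b), on(d,d), on(f,b)}
2. push(f)  →  {holds(b), holds(d), holds(f), on(a,d), on(b,b), on(d,d), on(f,b), on(f,f)}
3. flip(f,b)  →  {holds(d), on(a,d), on(b,b), on(b,f), on(d,d), on(f,f)}
optimal plan length = 3; 3 ≤ 5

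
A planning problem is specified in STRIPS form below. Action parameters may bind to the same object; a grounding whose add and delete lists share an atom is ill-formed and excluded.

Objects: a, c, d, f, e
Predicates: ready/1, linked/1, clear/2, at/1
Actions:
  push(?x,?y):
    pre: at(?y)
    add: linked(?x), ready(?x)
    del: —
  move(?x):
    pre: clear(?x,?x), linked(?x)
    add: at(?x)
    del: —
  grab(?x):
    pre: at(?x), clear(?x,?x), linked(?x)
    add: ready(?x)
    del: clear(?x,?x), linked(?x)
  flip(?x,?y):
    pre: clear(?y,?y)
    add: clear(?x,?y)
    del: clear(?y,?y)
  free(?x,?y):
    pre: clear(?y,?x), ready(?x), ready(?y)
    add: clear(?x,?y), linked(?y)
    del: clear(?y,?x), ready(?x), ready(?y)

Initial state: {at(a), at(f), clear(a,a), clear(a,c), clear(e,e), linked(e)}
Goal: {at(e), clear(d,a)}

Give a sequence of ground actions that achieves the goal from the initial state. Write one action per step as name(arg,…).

move(e); flip(d,a)

1. move(e)  →  {at(a), at(e), at(f), clear(a,a), clear(a,c), clear(e,e), linked(e)}
2. flip(d,a)  →  {at(a), at(e), at(f), clear(a,c), clear(d,a), clear(e,e), linked(e)}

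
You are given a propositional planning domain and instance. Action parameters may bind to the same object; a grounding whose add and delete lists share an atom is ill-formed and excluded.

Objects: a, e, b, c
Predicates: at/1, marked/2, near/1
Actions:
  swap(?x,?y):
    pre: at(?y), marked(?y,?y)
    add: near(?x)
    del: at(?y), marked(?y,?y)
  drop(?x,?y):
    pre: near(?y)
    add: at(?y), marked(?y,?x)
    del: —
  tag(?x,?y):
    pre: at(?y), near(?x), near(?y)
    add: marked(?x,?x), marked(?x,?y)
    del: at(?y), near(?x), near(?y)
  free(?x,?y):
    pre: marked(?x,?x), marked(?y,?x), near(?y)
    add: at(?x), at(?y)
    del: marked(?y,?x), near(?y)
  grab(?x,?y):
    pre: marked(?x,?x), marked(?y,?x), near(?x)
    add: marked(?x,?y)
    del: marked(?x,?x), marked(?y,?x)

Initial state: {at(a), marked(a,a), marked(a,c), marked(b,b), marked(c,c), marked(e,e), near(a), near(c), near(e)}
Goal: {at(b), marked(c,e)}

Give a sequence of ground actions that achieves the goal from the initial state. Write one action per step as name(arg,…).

1. swap(b,a)  →  {marked(a,c), marked(b,b), marked(c,c), marked(e,e), near(a), near(b), near(c), near(e)}
2. drop(a,b)  →  {at(b), marked(a,c), marked(b,a), marked(b,b), marked(c,c), marked(e,e), near(a), near(b), near(c), near(e)}
3. drop(e,c)  →  {at(b), at(c), marked(a,c), marked(b,a), marked(b,b), marked(c,c), marked(c,e), marked(e,e), near(a), near(b), near(c), near(e)}

swap(b,a); drop(a,b); drop(e,c)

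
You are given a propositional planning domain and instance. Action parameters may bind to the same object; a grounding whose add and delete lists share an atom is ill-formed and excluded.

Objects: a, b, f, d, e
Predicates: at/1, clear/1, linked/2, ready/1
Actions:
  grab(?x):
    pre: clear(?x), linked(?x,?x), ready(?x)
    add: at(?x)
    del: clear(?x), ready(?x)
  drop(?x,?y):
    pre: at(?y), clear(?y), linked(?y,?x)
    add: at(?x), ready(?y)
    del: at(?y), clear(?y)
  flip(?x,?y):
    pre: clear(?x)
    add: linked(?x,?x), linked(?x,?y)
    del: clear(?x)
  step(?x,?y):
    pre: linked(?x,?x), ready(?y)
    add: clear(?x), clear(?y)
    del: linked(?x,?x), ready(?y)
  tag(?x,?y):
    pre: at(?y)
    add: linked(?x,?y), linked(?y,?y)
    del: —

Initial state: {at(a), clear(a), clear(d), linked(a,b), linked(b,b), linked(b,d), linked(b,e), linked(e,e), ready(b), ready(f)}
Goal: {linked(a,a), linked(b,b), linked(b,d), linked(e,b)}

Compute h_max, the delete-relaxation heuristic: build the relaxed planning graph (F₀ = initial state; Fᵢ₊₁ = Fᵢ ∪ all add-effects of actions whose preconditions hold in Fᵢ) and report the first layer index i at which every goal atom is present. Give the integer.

F0 = init (10 atoms)
F1 = F0 ∪ {at(b), clear(b), clear(e), clear(f), linked(a,a), linked(a,d), linked(a,e), linked(a,f), linked(b,a), linked(d,a), linked(d,b), linked(d,d), linked(d,e), linked(d,f), linked(e,a), linked(f,a), ready(a)}  (27 atoms)
F2 = F1 ∪ {at(d), at(e), at(f), linked(b,f), linked(e,b), linked(e,d), linked(e,f), linked(f,b), linked(f,d), linked(f,e), linked(f,f)}  (38 atoms)
goal ⊆ F2  ⇒  h_max = 2

2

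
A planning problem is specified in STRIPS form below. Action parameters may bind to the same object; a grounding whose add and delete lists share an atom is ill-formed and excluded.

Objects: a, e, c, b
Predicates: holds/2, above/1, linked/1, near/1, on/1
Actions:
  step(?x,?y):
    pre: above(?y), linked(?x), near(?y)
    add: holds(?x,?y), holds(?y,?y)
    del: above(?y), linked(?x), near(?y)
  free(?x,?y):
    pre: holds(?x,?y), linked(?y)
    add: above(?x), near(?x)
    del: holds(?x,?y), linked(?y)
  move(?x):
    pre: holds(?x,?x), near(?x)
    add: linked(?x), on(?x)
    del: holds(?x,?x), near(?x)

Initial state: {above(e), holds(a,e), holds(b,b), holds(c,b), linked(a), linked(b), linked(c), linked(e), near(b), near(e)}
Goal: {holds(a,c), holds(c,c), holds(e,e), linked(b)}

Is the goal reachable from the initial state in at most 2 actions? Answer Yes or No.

1. step(c,e)  →  {holds(a,e), holds(b,b), holds(c,b), holds(c,e), holds(e,e), linked(a), linked(b), linked(e), near(b)}
2. free(c,e)  →  {above(c), holds(a,e), holds(b,b), holds(c,b), holds(e,e), linked(a), linked(b), near(b), near(c)}
3. step(a,c)  →  {holds(a,c), holds(a,e), holds(b,b), holds(c,b), holds(c,c), holds(e,e), linked(b), near(b)}
optimal plan length = 3; 3 > 2

No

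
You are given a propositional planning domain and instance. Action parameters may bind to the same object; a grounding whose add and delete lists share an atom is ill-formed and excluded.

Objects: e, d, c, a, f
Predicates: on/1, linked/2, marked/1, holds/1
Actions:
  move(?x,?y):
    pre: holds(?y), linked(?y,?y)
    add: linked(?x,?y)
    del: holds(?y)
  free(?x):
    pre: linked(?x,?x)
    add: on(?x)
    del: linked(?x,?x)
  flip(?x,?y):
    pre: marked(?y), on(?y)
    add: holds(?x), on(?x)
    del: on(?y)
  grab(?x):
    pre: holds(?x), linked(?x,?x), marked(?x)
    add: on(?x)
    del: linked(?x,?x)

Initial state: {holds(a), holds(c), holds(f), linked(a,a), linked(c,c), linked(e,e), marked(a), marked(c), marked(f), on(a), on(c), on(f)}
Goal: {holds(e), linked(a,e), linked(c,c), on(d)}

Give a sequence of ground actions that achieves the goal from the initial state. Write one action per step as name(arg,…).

flip(e,c); move(a,e); flip(e,a); flip(d,f)

1. flip(e,c)  →  {holds(a), holds(c), holds(e), holds(f), linked(a,a), linked(c,c), linked(e,e), marked(a), marked(c), marked(f), on(a), on(e), on(f)}
2. move(a,e)  →  {holds(a), holds(c), holds(f), linked(a,a), linked(a,e), linked(c,c), linked(e,e), marked(a), marked(c), marked(f), on(a), on(e), on(f)}
3. flip(e,a)  →  {holds(a), holds(c), holds(e), holds(f), linked(a,a), linked(a,e), linked(c,c), linked(e,e), marked(a), marked(c), marked(f), on(e), on(f)}
4. flip(d,f)  →  {holds(a), holds(c), holds(d), holds(e), holds(f), linked(a,a), linked(a,e), linked(c,c), linked(e,e), marked(a), marked(c), marked(f), on(d), on(e)}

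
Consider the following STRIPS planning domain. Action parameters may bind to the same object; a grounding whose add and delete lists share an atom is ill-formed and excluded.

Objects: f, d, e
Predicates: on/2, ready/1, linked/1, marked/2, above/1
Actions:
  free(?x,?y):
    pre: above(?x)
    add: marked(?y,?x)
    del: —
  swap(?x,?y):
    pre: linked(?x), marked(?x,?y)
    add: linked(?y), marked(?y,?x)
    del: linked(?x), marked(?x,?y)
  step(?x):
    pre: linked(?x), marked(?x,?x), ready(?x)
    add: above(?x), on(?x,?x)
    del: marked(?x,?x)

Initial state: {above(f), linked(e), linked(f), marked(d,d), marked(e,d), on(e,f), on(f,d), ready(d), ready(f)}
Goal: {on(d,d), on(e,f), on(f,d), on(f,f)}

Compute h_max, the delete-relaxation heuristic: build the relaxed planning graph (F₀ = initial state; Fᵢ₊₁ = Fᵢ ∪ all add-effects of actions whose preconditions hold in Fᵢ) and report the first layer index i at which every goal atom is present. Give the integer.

2

F0 = init (9 atoms)
F1 = F0 ∪ {linked(d), marked(d,e), marked(d,f), marked(e,f), marked(f,f)}  (14 atoms)
F2 = F1 ∪ {above(d), marked(f,d), marked(f,e), on(d,d), on(f,f)}  (19 atoms)
goal ⊆ F2  ⇒  h_max = 2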